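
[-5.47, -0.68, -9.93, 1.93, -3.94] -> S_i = Random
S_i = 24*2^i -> [24, 48, 96, 192, 384]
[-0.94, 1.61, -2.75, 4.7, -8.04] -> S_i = -0.94*(-1.71)^i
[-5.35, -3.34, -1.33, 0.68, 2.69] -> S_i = -5.35 + 2.01*i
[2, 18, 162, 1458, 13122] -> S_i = 2*9^i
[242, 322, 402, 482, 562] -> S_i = 242 + 80*i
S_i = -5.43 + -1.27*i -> [-5.43, -6.7, -7.97, -9.24, -10.51]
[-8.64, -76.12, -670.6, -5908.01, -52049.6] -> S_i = -8.64*8.81^i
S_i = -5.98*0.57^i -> [-5.98, -3.41, -1.94, -1.11, -0.63]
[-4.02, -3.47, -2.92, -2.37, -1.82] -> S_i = -4.02 + 0.55*i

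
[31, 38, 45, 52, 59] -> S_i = 31 + 7*i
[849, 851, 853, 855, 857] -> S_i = 849 + 2*i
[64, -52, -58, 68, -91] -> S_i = Random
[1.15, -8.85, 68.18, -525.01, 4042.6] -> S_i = 1.15*(-7.70)^i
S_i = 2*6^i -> [2, 12, 72, 432, 2592]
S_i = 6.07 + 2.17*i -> [6.07, 8.24, 10.41, 12.58, 14.75]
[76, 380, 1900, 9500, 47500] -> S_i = 76*5^i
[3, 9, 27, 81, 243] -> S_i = 3*3^i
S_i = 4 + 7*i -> [4, 11, 18, 25, 32]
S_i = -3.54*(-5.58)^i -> [-3.54, 19.75, -110.22, 615.04, -3431.94]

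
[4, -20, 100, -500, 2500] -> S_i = 4*-5^i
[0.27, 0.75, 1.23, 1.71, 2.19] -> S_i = 0.27 + 0.48*i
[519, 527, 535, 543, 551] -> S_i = 519 + 8*i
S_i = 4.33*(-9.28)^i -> [4.33, -40.18, 372.89, -3460.44, 32112.92]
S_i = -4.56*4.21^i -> [-4.56, -19.2, -80.82, -340.26, -1432.5]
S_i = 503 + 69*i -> [503, 572, 641, 710, 779]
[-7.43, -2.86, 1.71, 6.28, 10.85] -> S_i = -7.43 + 4.57*i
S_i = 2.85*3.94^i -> [2.85, 11.23, 44.24, 174.31, 686.8]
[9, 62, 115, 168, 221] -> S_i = 9 + 53*i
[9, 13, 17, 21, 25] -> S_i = 9 + 4*i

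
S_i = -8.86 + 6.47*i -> [-8.86, -2.39, 4.08, 10.55, 17.02]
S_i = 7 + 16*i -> [7, 23, 39, 55, 71]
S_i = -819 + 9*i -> [-819, -810, -801, -792, -783]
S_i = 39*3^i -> [39, 117, 351, 1053, 3159]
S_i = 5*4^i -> [5, 20, 80, 320, 1280]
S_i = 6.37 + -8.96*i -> [6.37, -2.59, -11.55, -20.51, -29.47]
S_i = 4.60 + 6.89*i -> [4.6, 11.49, 18.38, 25.27, 32.16]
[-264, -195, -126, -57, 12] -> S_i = -264 + 69*i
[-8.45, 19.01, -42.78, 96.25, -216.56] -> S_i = -8.45*(-2.25)^i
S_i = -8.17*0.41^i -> [-8.17, -3.35, -1.37, -0.56, -0.23]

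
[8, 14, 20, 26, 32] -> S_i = 8 + 6*i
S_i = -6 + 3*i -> [-6, -3, 0, 3, 6]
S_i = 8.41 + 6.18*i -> [8.41, 14.59, 20.77, 26.95, 33.13]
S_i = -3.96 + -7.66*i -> [-3.96, -11.62, -19.28, -26.94, -34.6]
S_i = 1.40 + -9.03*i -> [1.4, -7.63, -16.66, -25.69, -34.72]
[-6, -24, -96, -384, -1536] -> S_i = -6*4^i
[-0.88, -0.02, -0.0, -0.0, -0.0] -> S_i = -0.88*0.02^i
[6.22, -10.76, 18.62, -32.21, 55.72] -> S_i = 6.22*(-1.73)^i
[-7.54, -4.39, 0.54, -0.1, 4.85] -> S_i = Random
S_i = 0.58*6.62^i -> [0.58, 3.84, 25.42, 168.27, 1113.94]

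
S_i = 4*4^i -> [4, 16, 64, 256, 1024]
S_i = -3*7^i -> [-3, -21, -147, -1029, -7203]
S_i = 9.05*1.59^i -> [9.05, 14.39, 22.88, 36.38, 57.84]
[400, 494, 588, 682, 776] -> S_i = 400 + 94*i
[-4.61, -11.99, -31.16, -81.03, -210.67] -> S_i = -4.61*2.60^i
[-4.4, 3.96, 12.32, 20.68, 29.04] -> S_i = -4.40 + 8.36*i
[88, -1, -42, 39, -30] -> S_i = Random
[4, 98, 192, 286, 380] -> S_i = 4 + 94*i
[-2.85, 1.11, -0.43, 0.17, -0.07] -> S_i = -2.85*(-0.39)^i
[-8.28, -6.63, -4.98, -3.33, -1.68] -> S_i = -8.28 + 1.65*i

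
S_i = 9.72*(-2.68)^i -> [9.72, -26.05, 69.81, -187.1, 501.42]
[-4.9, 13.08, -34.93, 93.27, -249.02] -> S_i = -4.90*(-2.67)^i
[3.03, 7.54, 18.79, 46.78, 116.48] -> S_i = 3.03*2.49^i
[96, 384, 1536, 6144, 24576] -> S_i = 96*4^i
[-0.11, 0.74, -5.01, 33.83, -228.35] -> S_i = -0.11*(-6.75)^i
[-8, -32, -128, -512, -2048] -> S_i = -8*4^i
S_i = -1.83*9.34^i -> [-1.83, -17.09, -159.64, -1491.05, -13926.39]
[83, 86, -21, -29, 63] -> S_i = Random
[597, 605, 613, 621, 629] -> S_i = 597 + 8*i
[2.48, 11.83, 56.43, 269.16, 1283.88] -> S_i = 2.48*4.77^i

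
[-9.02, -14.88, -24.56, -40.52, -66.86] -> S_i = -9.02*1.65^i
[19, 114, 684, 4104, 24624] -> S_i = 19*6^i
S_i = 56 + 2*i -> [56, 58, 60, 62, 64]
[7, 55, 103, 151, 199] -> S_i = 7 + 48*i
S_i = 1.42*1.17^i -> [1.42, 1.66, 1.94, 2.27, 2.66]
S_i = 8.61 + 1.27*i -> [8.61, 9.88, 11.15, 12.42, 13.69]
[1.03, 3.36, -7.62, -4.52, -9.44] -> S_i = Random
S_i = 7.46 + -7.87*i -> [7.46, -0.41, -8.28, -16.15, -24.02]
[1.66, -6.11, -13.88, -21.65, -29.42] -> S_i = 1.66 + -7.77*i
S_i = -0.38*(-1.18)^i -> [-0.38, 0.45, -0.53, 0.62, -0.74]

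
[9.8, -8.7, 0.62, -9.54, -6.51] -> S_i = Random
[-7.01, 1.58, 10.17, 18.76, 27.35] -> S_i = -7.01 + 8.59*i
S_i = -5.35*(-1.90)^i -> [-5.35, 10.16, -19.31, 36.7, -69.72]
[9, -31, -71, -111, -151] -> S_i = 9 + -40*i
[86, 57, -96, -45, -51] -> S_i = Random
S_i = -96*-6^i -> [-96, 576, -3456, 20736, -124416]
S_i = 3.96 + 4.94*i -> [3.96, 8.9, 13.84, 18.78, 23.72]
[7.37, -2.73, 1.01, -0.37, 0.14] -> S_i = 7.37*(-0.37)^i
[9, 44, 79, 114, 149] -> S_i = 9 + 35*i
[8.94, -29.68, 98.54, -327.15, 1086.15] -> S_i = 8.94*(-3.32)^i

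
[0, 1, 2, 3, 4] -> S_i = 0 + 1*i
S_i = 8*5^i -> [8, 40, 200, 1000, 5000]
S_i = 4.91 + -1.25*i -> [4.91, 3.66, 2.41, 1.16, -0.09]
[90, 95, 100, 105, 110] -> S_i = 90 + 5*i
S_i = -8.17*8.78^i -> [-8.17, -71.73, -629.81, -5529.75, -48551.22]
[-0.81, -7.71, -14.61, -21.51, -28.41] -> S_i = -0.81 + -6.90*i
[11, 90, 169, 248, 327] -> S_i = 11 + 79*i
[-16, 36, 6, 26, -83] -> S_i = Random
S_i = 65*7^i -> [65, 455, 3185, 22295, 156065]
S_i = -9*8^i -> [-9, -72, -576, -4608, -36864]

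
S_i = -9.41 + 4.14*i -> [-9.41, -5.27, -1.13, 3.01, 7.15]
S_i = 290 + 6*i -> [290, 296, 302, 308, 314]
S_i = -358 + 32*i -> [-358, -326, -294, -262, -230]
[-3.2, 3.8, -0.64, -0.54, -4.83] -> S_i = Random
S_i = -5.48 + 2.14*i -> [-5.48, -3.34, -1.2, 0.94, 3.08]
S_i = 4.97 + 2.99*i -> [4.97, 7.96, 10.95, 13.94, 16.93]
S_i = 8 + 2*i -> [8, 10, 12, 14, 16]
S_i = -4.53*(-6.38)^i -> [-4.53, 28.9, -184.39, 1176.41, -7505.52]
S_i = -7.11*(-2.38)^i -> [-7.11, 16.92, -40.27, 95.85, -228.13]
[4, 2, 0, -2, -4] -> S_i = 4 + -2*i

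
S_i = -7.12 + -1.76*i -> [-7.12, -8.88, -10.64, -12.4, -14.16]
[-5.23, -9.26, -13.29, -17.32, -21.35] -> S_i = -5.23 + -4.03*i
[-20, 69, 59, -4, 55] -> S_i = Random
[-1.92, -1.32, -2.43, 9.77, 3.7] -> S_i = Random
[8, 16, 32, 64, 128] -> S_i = 8*2^i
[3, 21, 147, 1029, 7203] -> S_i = 3*7^i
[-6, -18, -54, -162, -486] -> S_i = -6*3^i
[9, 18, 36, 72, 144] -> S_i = 9*2^i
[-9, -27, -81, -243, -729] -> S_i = -9*3^i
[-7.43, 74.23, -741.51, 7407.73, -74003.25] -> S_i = -7.43*(-9.99)^i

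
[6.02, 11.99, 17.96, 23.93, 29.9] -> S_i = 6.02 + 5.97*i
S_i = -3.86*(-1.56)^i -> [-3.86, 6.02, -9.39, 14.65, -22.86]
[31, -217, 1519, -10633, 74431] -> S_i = 31*-7^i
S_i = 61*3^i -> [61, 183, 549, 1647, 4941]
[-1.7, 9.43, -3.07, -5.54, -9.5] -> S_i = Random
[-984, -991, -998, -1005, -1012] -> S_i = -984 + -7*i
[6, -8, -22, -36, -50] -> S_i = 6 + -14*i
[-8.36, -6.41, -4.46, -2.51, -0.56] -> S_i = -8.36 + 1.95*i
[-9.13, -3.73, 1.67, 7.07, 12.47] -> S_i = -9.13 + 5.40*i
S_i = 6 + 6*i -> [6, 12, 18, 24, 30]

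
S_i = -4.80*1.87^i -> [-4.8, -8.98, -16.79, -31.39, -58.7]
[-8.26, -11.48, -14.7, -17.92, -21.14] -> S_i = -8.26 + -3.22*i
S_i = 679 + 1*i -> [679, 680, 681, 682, 683]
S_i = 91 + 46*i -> [91, 137, 183, 229, 275]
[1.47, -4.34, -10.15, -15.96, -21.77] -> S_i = 1.47 + -5.81*i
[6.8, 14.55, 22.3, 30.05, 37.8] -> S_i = 6.80 + 7.75*i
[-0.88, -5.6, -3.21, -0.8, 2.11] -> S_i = Random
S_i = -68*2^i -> [-68, -136, -272, -544, -1088]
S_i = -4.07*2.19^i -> [-4.07, -8.91, -19.52, -42.75, -93.62]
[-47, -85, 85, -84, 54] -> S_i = Random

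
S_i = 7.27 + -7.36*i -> [7.27, -0.09, -7.45, -14.81, -22.17]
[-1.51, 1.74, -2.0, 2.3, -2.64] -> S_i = -1.51*(-1.15)^i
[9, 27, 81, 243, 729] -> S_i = 9*3^i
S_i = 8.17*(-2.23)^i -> [8.17, -18.22, 40.63, -90.6, 202.04]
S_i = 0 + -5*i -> [0, -5, -10, -15, -20]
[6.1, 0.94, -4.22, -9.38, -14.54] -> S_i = 6.10 + -5.16*i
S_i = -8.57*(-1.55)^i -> [-8.57, 13.28, -20.59, 31.91, -49.47]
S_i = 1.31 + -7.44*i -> [1.31, -6.13, -13.57, -21.01, -28.45]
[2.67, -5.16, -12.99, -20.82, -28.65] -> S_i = 2.67 + -7.83*i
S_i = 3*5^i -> [3, 15, 75, 375, 1875]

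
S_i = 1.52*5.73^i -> [1.52, 8.71, 49.91, 285.96, 1638.56]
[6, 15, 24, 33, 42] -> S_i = 6 + 9*i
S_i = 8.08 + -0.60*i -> [8.08, 7.48, 6.88, 6.28, 5.68]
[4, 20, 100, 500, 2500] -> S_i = 4*5^i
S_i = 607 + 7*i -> [607, 614, 621, 628, 635]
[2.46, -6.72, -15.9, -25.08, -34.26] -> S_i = 2.46 + -9.18*i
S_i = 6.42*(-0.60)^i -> [6.42, -3.85, 2.31, -1.39, 0.83]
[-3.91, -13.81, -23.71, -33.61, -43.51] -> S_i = -3.91 + -9.90*i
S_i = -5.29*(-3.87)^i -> [-5.29, 20.47, -79.23, 306.61, -1186.59]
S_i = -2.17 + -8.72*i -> [-2.17, -10.89, -19.61, -28.33, -37.05]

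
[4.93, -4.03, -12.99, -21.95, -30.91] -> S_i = 4.93 + -8.96*i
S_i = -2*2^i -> [-2, -4, -8, -16, -32]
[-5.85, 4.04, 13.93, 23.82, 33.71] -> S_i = -5.85 + 9.89*i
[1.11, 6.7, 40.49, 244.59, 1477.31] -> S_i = 1.11*6.04^i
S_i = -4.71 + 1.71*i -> [-4.71, -3.0, -1.29, 0.42, 2.13]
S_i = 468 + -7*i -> [468, 461, 454, 447, 440]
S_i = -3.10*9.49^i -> [-3.1, -29.42, -279.19, -2649.48, -25143.55]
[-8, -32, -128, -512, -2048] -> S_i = -8*4^i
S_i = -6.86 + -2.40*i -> [-6.86, -9.26, -11.66, -14.06, -16.46]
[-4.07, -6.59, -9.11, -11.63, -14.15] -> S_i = -4.07 + -2.52*i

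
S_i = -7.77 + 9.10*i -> [-7.77, 1.33, 10.43, 19.53, 28.63]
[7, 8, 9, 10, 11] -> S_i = 7 + 1*i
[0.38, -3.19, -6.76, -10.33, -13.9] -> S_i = 0.38 + -3.57*i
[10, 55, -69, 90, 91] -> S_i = Random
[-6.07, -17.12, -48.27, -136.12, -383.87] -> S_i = -6.07*2.82^i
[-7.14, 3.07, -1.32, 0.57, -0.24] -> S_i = -7.14*(-0.43)^i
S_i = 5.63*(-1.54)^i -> [5.63, -8.67, 13.35, -20.56, 31.67]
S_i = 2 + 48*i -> [2, 50, 98, 146, 194]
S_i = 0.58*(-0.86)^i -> [0.58, -0.5, 0.43, -0.37, 0.32]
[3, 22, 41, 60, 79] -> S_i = 3 + 19*i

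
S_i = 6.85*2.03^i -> [6.85, 13.91, 28.23, 57.3, 116.33]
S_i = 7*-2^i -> [7, -14, 28, -56, 112]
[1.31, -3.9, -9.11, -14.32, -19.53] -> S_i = 1.31 + -5.21*i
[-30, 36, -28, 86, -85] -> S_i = Random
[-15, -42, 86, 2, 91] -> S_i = Random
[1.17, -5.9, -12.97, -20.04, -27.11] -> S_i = 1.17 + -7.07*i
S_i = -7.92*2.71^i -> [-7.92, -21.46, -58.17, -157.63, -427.17]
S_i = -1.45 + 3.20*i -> [-1.45, 1.75, 4.95, 8.15, 11.35]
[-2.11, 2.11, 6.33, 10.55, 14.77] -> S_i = -2.11 + 4.22*i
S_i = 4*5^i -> [4, 20, 100, 500, 2500]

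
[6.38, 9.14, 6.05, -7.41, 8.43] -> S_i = Random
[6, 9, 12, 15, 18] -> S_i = 6 + 3*i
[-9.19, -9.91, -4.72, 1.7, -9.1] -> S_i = Random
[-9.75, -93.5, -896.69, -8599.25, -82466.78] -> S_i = -9.75*9.59^i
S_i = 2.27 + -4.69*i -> [2.27, -2.42, -7.11, -11.8, -16.49]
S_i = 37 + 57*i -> [37, 94, 151, 208, 265]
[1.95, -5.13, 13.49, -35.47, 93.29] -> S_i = 1.95*(-2.63)^i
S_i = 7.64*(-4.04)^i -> [7.64, -30.87, 124.7, -503.78, 2035.25]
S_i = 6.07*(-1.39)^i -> [6.07, -8.44, 11.73, -16.3, 22.66]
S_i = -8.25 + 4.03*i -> [-8.25, -4.22, -0.19, 3.84, 7.87]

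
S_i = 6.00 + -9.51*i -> [6.0, -3.51, -13.02, -22.53, -32.04]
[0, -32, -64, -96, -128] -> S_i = 0 + -32*i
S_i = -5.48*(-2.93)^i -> [-5.48, 16.06, -47.05, 137.84, -403.88]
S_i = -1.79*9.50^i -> [-1.79, -17.0, -161.55, -1534.7, -14579.66]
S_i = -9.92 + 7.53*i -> [-9.92, -2.39, 5.14, 12.67, 20.2]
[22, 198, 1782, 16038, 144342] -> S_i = 22*9^i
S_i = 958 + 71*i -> [958, 1029, 1100, 1171, 1242]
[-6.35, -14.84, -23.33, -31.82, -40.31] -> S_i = -6.35 + -8.49*i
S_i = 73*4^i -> [73, 292, 1168, 4672, 18688]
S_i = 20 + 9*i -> [20, 29, 38, 47, 56]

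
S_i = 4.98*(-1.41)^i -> [4.98, -7.02, 9.9, -13.96, 19.68]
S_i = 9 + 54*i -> [9, 63, 117, 171, 225]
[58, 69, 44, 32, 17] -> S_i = Random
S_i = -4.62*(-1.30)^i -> [-4.62, 6.01, -7.81, 10.15, -13.2]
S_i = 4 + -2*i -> [4, 2, 0, -2, -4]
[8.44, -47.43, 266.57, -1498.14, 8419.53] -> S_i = 8.44*(-5.62)^i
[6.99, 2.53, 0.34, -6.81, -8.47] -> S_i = Random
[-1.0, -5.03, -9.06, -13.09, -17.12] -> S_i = -1.00 + -4.03*i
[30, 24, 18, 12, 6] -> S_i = 30 + -6*i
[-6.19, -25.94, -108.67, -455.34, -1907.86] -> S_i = -6.19*4.19^i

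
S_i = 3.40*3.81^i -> [3.4, 12.95, 49.35, 188.04, 716.44]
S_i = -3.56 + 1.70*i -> [-3.56, -1.86, -0.16, 1.54, 3.24]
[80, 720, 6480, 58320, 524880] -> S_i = 80*9^i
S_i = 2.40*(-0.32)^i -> [2.4, -0.77, 0.25, -0.08, 0.03]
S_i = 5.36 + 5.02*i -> [5.36, 10.38, 15.4, 20.42, 25.44]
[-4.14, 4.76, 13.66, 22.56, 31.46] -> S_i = -4.14 + 8.90*i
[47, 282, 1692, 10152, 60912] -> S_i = 47*6^i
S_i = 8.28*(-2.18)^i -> [8.28, -18.05, 39.35, -85.78, 187.01]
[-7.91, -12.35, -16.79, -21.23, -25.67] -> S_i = -7.91 + -4.44*i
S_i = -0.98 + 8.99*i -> [-0.98, 8.01, 17.0, 25.99, 34.98]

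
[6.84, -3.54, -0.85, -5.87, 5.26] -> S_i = Random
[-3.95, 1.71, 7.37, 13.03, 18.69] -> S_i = -3.95 + 5.66*i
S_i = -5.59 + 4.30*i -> [-5.59, -1.29, 3.01, 7.31, 11.61]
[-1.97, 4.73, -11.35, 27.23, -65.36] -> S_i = -1.97*(-2.40)^i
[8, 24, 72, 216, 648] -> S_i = 8*3^i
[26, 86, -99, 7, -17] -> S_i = Random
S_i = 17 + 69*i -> [17, 86, 155, 224, 293]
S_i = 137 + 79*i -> [137, 216, 295, 374, 453]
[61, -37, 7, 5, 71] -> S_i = Random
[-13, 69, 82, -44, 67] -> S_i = Random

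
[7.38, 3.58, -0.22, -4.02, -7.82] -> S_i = 7.38 + -3.80*i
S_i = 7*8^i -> [7, 56, 448, 3584, 28672]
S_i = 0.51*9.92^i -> [0.51, 5.06, 50.19, 497.86, 4938.75]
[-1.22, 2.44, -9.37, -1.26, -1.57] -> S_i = Random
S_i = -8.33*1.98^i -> [-8.33, -16.49, -32.66, -64.66, -128.03]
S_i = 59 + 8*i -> [59, 67, 75, 83, 91]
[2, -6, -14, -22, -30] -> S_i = 2 + -8*i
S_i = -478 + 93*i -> [-478, -385, -292, -199, -106]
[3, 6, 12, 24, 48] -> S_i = 3*2^i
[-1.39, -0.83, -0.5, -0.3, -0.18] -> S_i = -1.39*0.60^i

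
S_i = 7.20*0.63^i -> [7.2, 4.54, 2.86, 1.8, 1.13]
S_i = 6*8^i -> [6, 48, 384, 3072, 24576]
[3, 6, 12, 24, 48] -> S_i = 3*2^i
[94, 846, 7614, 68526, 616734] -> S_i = 94*9^i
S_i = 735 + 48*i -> [735, 783, 831, 879, 927]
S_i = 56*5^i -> [56, 280, 1400, 7000, 35000]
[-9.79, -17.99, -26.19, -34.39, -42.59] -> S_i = -9.79 + -8.20*i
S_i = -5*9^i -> [-5, -45, -405, -3645, -32805]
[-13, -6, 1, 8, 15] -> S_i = -13 + 7*i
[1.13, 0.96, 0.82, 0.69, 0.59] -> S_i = 1.13*0.85^i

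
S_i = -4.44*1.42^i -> [-4.44, -6.3, -8.95, -12.71, -18.05]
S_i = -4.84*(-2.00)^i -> [-4.84, 9.68, -19.36, 38.72, -77.44]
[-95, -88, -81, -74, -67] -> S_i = -95 + 7*i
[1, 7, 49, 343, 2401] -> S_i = 1*7^i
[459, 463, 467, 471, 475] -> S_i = 459 + 4*i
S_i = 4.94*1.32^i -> [4.94, 6.52, 8.61, 11.36, 15.0]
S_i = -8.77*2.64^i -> [-8.77, -23.15, -61.12, -161.37, -426.01]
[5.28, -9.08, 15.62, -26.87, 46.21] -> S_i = 5.28*(-1.72)^i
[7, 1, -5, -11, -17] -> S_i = 7 + -6*i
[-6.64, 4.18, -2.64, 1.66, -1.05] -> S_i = -6.64*(-0.63)^i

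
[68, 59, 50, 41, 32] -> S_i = 68 + -9*i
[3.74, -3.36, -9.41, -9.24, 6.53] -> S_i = Random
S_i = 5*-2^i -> [5, -10, 20, -40, 80]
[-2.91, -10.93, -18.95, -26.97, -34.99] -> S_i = -2.91 + -8.02*i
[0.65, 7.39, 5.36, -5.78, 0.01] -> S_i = Random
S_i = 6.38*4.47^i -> [6.38, 28.52, 127.48, 569.83, 2547.13]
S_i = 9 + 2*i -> [9, 11, 13, 15, 17]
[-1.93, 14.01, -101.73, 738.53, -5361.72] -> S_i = -1.93*(-7.26)^i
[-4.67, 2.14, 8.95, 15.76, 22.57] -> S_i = -4.67 + 6.81*i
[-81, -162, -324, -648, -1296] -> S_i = -81*2^i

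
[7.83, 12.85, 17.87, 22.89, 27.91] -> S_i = 7.83 + 5.02*i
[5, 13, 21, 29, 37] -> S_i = 5 + 8*i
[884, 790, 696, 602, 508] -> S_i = 884 + -94*i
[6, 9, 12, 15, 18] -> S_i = 6 + 3*i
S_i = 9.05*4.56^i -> [9.05, 41.27, 188.18, 858.11, 3912.98]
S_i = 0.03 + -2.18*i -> [0.03, -2.15, -4.33, -6.51, -8.69]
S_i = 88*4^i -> [88, 352, 1408, 5632, 22528]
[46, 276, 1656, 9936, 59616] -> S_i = 46*6^i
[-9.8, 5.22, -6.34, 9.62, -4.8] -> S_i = Random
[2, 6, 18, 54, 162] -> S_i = 2*3^i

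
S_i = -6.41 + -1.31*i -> [-6.41, -7.72, -9.03, -10.34, -11.65]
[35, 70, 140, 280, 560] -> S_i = 35*2^i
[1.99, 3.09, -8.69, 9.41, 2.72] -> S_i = Random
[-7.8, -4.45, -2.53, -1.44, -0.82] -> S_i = -7.80*0.57^i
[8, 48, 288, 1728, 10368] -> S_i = 8*6^i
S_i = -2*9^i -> [-2, -18, -162, -1458, -13122]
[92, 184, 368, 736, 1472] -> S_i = 92*2^i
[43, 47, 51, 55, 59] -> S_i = 43 + 4*i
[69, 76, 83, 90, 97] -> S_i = 69 + 7*i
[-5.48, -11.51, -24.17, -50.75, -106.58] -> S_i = -5.48*2.10^i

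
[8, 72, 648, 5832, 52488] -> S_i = 8*9^i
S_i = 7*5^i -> [7, 35, 175, 875, 4375]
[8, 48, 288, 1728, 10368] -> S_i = 8*6^i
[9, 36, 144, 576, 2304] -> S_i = 9*4^i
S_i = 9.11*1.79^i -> [9.11, 16.31, 29.19, 52.25, 93.53]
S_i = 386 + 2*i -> [386, 388, 390, 392, 394]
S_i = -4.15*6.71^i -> [-4.15, -27.85, -186.85, -1253.76, -8412.75]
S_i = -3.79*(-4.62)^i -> [-3.79, 17.51, -80.9, 373.74, -1726.66]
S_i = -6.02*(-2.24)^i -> [-6.02, 13.48, -30.21, 67.66, -151.56]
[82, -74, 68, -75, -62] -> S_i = Random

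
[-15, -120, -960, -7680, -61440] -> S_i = -15*8^i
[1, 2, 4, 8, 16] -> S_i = 1*2^i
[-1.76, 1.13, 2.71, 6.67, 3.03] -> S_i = Random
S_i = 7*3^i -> [7, 21, 63, 189, 567]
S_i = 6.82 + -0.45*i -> [6.82, 6.37, 5.92, 5.47, 5.02]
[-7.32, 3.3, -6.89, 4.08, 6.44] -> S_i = Random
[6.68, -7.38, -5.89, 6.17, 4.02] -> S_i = Random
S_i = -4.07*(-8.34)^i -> [-4.07, 33.94, -283.09, 2360.98, -19690.58]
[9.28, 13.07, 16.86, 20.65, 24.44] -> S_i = 9.28 + 3.79*i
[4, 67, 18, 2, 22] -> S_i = Random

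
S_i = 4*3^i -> [4, 12, 36, 108, 324]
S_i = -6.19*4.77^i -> [-6.19, -29.53, -140.84, -671.81, -3204.53]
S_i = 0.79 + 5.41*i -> [0.79, 6.2, 11.61, 17.02, 22.43]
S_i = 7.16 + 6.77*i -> [7.16, 13.93, 20.7, 27.47, 34.24]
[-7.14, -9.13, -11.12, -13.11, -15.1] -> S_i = -7.14 + -1.99*i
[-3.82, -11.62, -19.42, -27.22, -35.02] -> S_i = -3.82 + -7.80*i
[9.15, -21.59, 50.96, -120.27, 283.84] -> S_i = 9.15*(-2.36)^i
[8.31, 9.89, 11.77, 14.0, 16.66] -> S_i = 8.31*1.19^i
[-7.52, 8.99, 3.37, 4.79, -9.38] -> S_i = Random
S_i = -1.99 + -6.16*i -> [-1.99, -8.15, -14.31, -20.47, -26.63]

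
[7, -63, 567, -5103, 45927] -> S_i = 7*-9^i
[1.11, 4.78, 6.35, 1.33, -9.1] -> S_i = Random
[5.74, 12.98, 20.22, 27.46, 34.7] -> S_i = 5.74 + 7.24*i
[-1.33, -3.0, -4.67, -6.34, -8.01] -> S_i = -1.33 + -1.67*i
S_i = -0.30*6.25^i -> [-0.3, -1.88, -11.72, -73.24, -457.76]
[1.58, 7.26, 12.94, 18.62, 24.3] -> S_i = 1.58 + 5.68*i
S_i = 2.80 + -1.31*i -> [2.8, 1.49, 0.18, -1.13, -2.44]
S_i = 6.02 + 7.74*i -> [6.02, 13.76, 21.5, 29.24, 36.98]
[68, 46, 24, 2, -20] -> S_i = 68 + -22*i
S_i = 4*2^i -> [4, 8, 16, 32, 64]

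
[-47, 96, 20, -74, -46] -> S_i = Random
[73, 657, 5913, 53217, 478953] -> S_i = 73*9^i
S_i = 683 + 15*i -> [683, 698, 713, 728, 743]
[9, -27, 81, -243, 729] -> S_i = 9*-3^i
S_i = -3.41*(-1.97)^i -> [-3.41, 6.72, -13.23, 26.07, -51.36]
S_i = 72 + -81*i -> [72, -9, -90, -171, -252]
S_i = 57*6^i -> [57, 342, 2052, 12312, 73872]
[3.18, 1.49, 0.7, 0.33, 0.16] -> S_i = 3.18*0.47^i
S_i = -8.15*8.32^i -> [-8.15, -67.81, -564.16, -4693.83, -39052.69]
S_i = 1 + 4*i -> [1, 5, 9, 13, 17]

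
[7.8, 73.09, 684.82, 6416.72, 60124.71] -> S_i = 7.80*9.37^i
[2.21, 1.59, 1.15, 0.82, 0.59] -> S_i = 2.21*0.72^i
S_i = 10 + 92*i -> [10, 102, 194, 286, 378]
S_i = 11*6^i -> [11, 66, 396, 2376, 14256]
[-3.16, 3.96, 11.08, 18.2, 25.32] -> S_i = -3.16 + 7.12*i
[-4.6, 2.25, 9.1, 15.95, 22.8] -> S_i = -4.60 + 6.85*i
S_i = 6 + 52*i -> [6, 58, 110, 162, 214]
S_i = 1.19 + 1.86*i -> [1.19, 3.05, 4.91, 6.77, 8.63]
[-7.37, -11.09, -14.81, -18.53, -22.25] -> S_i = -7.37 + -3.72*i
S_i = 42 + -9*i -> [42, 33, 24, 15, 6]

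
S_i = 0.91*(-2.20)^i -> [0.91, -2.0, 4.4, -9.69, 21.32]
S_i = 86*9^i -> [86, 774, 6966, 62694, 564246]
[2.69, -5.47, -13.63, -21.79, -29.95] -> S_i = 2.69 + -8.16*i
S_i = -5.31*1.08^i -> [-5.31, -5.73, -6.19, -6.69, -7.22]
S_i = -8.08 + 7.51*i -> [-8.08, -0.57, 6.94, 14.45, 21.96]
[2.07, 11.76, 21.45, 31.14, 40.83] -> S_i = 2.07 + 9.69*i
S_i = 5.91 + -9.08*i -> [5.91, -3.17, -12.25, -21.33, -30.41]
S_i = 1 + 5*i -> [1, 6, 11, 16, 21]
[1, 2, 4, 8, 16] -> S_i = 1*2^i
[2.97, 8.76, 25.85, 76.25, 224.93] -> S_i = 2.97*2.95^i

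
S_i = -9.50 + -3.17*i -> [-9.5, -12.67, -15.84, -19.01, -22.18]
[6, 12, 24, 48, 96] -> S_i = 6*2^i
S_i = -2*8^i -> [-2, -16, -128, -1024, -8192]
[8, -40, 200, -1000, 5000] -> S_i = 8*-5^i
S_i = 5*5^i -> [5, 25, 125, 625, 3125]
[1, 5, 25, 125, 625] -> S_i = 1*5^i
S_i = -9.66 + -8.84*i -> [-9.66, -18.5, -27.34, -36.18, -45.02]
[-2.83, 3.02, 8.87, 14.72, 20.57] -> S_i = -2.83 + 5.85*i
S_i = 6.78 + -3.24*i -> [6.78, 3.54, 0.3, -2.94, -6.18]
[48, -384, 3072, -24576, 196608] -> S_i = 48*-8^i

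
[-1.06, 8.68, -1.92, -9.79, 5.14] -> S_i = Random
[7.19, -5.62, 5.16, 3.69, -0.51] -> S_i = Random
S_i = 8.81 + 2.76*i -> [8.81, 11.57, 14.33, 17.09, 19.85]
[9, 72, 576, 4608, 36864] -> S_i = 9*8^i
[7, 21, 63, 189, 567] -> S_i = 7*3^i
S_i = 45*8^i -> [45, 360, 2880, 23040, 184320]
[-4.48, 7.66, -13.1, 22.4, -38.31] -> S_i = -4.48*(-1.71)^i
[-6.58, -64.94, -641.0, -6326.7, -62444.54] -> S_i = -6.58*9.87^i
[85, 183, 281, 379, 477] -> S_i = 85 + 98*i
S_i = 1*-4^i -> [1, -4, 16, -64, 256]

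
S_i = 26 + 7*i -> [26, 33, 40, 47, 54]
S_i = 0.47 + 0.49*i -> [0.47, 0.96, 1.45, 1.94, 2.43]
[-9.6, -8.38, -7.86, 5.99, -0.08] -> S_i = Random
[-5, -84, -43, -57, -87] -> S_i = Random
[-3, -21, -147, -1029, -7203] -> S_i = -3*7^i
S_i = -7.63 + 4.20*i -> [-7.63, -3.43, 0.77, 4.97, 9.17]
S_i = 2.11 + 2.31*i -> [2.11, 4.42, 6.73, 9.04, 11.35]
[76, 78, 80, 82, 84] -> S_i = 76 + 2*i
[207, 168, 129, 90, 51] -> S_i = 207 + -39*i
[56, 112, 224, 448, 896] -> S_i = 56*2^i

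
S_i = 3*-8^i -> [3, -24, 192, -1536, 12288]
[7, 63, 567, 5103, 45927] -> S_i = 7*9^i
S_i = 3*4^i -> [3, 12, 48, 192, 768]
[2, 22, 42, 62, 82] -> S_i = 2 + 20*i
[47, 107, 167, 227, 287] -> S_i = 47 + 60*i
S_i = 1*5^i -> [1, 5, 25, 125, 625]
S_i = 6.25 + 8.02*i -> [6.25, 14.27, 22.29, 30.31, 38.33]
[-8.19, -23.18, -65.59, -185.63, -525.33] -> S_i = -8.19*2.83^i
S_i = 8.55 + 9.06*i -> [8.55, 17.61, 26.67, 35.73, 44.79]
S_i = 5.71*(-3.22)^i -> [5.71, -18.39, 59.2, -190.64, 613.85]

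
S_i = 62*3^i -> [62, 186, 558, 1674, 5022]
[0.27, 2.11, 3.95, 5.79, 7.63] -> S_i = 0.27 + 1.84*i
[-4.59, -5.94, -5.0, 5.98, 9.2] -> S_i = Random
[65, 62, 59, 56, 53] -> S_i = 65 + -3*i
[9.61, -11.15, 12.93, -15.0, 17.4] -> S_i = 9.61*(-1.16)^i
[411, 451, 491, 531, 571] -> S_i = 411 + 40*i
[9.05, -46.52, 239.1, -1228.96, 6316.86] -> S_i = 9.05*(-5.14)^i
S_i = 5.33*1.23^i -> [5.33, 6.56, 8.06, 9.92, 12.2]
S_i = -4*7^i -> [-4, -28, -196, -1372, -9604]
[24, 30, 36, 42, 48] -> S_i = 24 + 6*i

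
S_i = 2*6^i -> [2, 12, 72, 432, 2592]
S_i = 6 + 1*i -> [6, 7, 8, 9, 10]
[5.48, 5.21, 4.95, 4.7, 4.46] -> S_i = 5.48*0.95^i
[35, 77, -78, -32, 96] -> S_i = Random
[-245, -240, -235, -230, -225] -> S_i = -245 + 5*i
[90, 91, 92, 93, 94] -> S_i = 90 + 1*i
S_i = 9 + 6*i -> [9, 15, 21, 27, 33]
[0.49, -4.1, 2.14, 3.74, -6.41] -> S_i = Random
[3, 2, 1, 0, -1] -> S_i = 3 + -1*i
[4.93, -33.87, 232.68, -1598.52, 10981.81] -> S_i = 4.93*(-6.87)^i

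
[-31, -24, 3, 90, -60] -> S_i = Random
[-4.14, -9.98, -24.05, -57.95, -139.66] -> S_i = -4.14*2.41^i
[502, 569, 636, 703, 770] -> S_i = 502 + 67*i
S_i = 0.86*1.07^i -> [0.86, 0.92, 0.98, 1.05, 1.13]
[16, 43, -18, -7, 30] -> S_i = Random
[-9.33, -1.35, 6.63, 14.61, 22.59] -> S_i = -9.33 + 7.98*i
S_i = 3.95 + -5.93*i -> [3.95, -1.98, -7.91, -13.84, -19.77]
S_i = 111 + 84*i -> [111, 195, 279, 363, 447]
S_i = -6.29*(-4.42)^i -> [-6.29, 27.8, -122.88, 543.15, -2400.71]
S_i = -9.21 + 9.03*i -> [-9.21, -0.18, 8.85, 17.88, 26.91]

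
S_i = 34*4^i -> [34, 136, 544, 2176, 8704]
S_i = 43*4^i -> [43, 172, 688, 2752, 11008]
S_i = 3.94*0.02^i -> [3.94, 0.08, 0.0, 0.0, 0.0]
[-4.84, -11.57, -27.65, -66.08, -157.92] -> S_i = -4.84*2.39^i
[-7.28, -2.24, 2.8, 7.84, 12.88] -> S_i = -7.28 + 5.04*i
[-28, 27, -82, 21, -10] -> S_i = Random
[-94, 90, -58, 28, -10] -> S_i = Random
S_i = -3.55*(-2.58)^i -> [-3.55, 9.16, -23.63, 60.97, -157.29]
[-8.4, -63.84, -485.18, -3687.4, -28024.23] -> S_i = -8.40*7.60^i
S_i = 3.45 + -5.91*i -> [3.45, -2.46, -8.37, -14.28, -20.19]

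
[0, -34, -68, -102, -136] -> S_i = 0 + -34*i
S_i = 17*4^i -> [17, 68, 272, 1088, 4352]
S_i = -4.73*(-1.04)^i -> [-4.73, 4.92, -5.12, 5.32, -5.53]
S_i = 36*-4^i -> [36, -144, 576, -2304, 9216]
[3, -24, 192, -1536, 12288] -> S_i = 3*-8^i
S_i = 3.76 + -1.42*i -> [3.76, 2.34, 0.92, -0.5, -1.92]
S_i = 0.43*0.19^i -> [0.43, 0.08, 0.02, 0.0, 0.0]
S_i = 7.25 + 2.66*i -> [7.25, 9.91, 12.57, 15.23, 17.89]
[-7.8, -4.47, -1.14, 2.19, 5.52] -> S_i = -7.80 + 3.33*i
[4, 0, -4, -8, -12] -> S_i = 4 + -4*i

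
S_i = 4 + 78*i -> [4, 82, 160, 238, 316]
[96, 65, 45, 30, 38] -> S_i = Random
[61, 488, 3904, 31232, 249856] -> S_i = 61*8^i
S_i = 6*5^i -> [6, 30, 150, 750, 3750]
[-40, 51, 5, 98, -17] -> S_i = Random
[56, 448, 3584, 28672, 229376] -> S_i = 56*8^i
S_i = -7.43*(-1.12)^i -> [-7.43, 8.32, -9.32, 10.44, -11.69]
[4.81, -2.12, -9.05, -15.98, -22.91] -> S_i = 4.81 + -6.93*i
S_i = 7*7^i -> [7, 49, 343, 2401, 16807]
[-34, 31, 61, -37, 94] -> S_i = Random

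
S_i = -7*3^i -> [-7, -21, -63, -189, -567]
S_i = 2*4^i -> [2, 8, 32, 128, 512]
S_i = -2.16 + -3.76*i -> [-2.16, -5.92, -9.68, -13.44, -17.2]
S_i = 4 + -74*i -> [4, -70, -144, -218, -292]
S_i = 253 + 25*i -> [253, 278, 303, 328, 353]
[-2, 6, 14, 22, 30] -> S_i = -2 + 8*i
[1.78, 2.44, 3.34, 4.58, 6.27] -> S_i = 1.78*1.37^i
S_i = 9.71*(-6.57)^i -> [9.71, -63.79, 419.13, -2753.69, 18091.76]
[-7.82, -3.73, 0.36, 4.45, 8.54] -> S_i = -7.82 + 4.09*i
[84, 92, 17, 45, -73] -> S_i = Random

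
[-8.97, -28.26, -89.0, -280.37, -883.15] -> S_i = -8.97*3.15^i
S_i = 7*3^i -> [7, 21, 63, 189, 567]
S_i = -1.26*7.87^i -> [-1.26, -9.92, -78.04, -614.18, -4833.59]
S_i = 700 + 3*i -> [700, 703, 706, 709, 712]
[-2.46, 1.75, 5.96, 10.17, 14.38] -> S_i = -2.46 + 4.21*i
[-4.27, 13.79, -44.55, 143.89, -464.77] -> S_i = -4.27*(-3.23)^i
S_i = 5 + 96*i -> [5, 101, 197, 293, 389]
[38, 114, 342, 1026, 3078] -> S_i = 38*3^i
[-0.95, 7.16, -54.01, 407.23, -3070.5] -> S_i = -0.95*(-7.54)^i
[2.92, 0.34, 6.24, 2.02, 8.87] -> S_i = Random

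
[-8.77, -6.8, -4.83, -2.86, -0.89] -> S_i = -8.77 + 1.97*i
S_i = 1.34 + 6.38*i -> [1.34, 7.72, 14.1, 20.48, 26.86]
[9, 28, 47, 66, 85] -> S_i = 9 + 19*i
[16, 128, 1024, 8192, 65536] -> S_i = 16*8^i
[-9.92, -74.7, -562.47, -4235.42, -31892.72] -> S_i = -9.92*7.53^i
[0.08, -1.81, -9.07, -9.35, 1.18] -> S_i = Random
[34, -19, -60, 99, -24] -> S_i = Random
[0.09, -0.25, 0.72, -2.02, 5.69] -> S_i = 0.09*(-2.82)^i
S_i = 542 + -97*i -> [542, 445, 348, 251, 154]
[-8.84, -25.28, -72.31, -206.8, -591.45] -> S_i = -8.84*2.86^i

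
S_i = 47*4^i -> [47, 188, 752, 3008, 12032]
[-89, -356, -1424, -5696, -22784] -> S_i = -89*4^i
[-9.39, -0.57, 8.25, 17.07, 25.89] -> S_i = -9.39 + 8.82*i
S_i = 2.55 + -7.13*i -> [2.55, -4.58, -11.71, -18.84, -25.97]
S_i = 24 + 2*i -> [24, 26, 28, 30, 32]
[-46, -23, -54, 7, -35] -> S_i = Random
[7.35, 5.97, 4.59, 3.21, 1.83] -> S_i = 7.35 + -1.38*i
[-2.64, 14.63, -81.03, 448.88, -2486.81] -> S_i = -2.64*(-5.54)^i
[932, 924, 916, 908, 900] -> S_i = 932 + -8*i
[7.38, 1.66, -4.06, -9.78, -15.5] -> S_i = 7.38 + -5.72*i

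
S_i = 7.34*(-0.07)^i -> [7.34, -0.51, 0.04, -0.0, 0.0]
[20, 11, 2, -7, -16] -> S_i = 20 + -9*i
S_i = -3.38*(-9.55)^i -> [-3.38, 32.28, -308.26, 2943.93, -28114.49]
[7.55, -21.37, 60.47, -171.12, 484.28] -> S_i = 7.55*(-2.83)^i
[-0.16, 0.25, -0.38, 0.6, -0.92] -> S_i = -0.16*(-1.55)^i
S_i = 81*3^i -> [81, 243, 729, 2187, 6561]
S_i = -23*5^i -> [-23, -115, -575, -2875, -14375]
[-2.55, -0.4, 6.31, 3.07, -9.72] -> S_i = Random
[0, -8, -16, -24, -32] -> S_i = 0 + -8*i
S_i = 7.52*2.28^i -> [7.52, 17.15, 39.09, 89.13, 203.22]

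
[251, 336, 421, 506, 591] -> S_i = 251 + 85*i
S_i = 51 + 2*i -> [51, 53, 55, 57, 59]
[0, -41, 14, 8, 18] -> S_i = Random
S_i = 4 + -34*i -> [4, -30, -64, -98, -132]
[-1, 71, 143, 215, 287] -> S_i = -1 + 72*i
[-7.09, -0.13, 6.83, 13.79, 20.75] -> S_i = -7.09 + 6.96*i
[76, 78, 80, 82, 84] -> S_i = 76 + 2*i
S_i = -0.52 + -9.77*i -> [-0.52, -10.29, -20.06, -29.83, -39.6]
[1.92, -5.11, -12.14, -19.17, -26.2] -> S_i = 1.92 + -7.03*i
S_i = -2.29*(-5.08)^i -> [-2.29, 11.63, -59.1, 300.21, -1525.07]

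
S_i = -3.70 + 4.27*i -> [-3.7, 0.57, 4.84, 9.11, 13.38]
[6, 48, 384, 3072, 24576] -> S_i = 6*8^i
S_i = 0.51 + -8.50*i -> [0.51, -7.99, -16.49, -24.99, -33.49]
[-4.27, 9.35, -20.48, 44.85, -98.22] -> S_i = -4.27*(-2.19)^i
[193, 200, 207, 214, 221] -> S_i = 193 + 7*i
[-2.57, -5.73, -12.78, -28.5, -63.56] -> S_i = -2.57*2.23^i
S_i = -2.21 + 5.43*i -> [-2.21, 3.22, 8.65, 14.08, 19.51]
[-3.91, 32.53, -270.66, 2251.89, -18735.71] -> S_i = -3.91*(-8.32)^i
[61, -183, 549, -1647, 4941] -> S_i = 61*-3^i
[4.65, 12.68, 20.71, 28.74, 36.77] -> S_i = 4.65 + 8.03*i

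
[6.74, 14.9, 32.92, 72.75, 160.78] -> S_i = 6.74*2.21^i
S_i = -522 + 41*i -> [-522, -481, -440, -399, -358]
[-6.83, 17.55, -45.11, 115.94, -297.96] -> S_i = -6.83*(-2.57)^i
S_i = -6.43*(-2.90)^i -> [-6.43, 18.65, -54.08, 156.82, -454.78]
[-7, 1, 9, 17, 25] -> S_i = -7 + 8*i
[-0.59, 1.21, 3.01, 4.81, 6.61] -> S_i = -0.59 + 1.80*i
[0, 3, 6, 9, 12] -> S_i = 0 + 3*i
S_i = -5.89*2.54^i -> [-5.89, -14.96, -38.0, -96.52, -245.16]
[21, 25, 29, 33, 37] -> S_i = 21 + 4*i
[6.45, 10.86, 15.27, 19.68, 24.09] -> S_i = 6.45 + 4.41*i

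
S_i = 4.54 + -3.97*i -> [4.54, 0.57, -3.4, -7.37, -11.34]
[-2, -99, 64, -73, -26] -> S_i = Random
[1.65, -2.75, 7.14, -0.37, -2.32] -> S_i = Random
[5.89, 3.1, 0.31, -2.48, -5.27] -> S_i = 5.89 + -2.79*i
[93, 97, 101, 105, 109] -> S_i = 93 + 4*i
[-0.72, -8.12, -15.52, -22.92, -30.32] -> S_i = -0.72 + -7.40*i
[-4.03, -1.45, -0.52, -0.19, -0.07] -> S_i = -4.03*0.36^i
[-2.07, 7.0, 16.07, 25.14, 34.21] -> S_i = -2.07 + 9.07*i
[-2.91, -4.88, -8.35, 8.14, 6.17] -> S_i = Random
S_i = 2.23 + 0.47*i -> [2.23, 2.7, 3.17, 3.64, 4.11]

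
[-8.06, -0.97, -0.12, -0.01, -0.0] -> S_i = -8.06*0.12^i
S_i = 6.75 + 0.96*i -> [6.75, 7.71, 8.67, 9.63, 10.59]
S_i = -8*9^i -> [-8, -72, -648, -5832, -52488]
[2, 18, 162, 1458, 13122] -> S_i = 2*9^i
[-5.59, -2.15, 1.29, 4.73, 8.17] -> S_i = -5.59 + 3.44*i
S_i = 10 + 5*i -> [10, 15, 20, 25, 30]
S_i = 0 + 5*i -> [0, 5, 10, 15, 20]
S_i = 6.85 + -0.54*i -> [6.85, 6.31, 5.77, 5.23, 4.69]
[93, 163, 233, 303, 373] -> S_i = 93 + 70*i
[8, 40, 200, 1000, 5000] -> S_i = 8*5^i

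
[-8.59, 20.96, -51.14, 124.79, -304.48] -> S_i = -8.59*(-2.44)^i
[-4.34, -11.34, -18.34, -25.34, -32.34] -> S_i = -4.34 + -7.00*i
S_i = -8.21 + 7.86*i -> [-8.21, -0.35, 7.51, 15.37, 23.23]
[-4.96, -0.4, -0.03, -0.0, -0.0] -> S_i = -4.96*0.08^i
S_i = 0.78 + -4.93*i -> [0.78, -4.15, -9.08, -14.01, -18.94]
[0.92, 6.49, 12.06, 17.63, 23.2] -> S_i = 0.92 + 5.57*i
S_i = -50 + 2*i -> [-50, -48, -46, -44, -42]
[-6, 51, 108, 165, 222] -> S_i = -6 + 57*i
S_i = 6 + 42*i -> [6, 48, 90, 132, 174]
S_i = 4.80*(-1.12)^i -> [4.8, -5.38, 6.02, -6.74, 7.55]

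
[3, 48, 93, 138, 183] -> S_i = 3 + 45*i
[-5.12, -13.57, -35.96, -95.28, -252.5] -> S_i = -5.12*2.65^i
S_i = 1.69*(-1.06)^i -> [1.69, -1.79, 1.9, -2.01, 2.13]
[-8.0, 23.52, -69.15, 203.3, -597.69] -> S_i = -8.00*(-2.94)^i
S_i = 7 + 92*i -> [7, 99, 191, 283, 375]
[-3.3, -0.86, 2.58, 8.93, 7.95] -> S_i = Random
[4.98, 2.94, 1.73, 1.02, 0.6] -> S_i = 4.98*0.59^i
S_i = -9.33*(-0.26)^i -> [-9.33, 2.43, -0.63, 0.16, -0.04]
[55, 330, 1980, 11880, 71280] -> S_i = 55*6^i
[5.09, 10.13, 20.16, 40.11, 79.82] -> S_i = 5.09*1.99^i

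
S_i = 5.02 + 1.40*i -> [5.02, 6.42, 7.82, 9.22, 10.62]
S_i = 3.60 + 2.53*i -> [3.6, 6.13, 8.66, 11.19, 13.72]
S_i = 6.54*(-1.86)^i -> [6.54, -12.16, 22.63, -42.08, 78.28]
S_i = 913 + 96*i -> [913, 1009, 1105, 1201, 1297]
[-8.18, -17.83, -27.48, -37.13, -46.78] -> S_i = -8.18 + -9.65*i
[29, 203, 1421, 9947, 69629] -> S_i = 29*7^i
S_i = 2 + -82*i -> [2, -80, -162, -244, -326]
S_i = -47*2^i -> [-47, -94, -188, -376, -752]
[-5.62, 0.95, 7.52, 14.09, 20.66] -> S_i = -5.62 + 6.57*i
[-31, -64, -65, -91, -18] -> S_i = Random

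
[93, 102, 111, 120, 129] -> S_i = 93 + 9*i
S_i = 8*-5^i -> [8, -40, 200, -1000, 5000]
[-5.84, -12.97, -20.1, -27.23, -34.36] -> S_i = -5.84 + -7.13*i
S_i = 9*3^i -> [9, 27, 81, 243, 729]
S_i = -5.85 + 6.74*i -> [-5.85, 0.89, 7.63, 14.37, 21.11]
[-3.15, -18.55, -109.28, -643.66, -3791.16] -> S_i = -3.15*5.89^i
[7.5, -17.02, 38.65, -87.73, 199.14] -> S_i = 7.50*(-2.27)^i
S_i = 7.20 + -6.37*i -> [7.2, 0.83, -5.54, -11.91, -18.28]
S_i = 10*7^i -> [10, 70, 490, 3430, 24010]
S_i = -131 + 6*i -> [-131, -125, -119, -113, -107]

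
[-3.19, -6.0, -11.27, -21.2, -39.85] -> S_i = -3.19*1.88^i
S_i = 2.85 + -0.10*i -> [2.85, 2.75, 2.65, 2.55, 2.45]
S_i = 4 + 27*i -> [4, 31, 58, 85, 112]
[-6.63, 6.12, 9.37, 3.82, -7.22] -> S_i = Random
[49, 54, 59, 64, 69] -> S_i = 49 + 5*i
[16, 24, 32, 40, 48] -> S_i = 16 + 8*i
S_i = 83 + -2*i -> [83, 81, 79, 77, 75]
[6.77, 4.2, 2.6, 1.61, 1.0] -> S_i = 6.77*0.62^i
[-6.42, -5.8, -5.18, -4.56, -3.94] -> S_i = -6.42 + 0.62*i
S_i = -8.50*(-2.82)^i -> [-8.5, 23.97, -67.6, 190.62, -537.55]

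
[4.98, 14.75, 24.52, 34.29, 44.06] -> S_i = 4.98 + 9.77*i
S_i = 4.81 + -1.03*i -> [4.81, 3.78, 2.75, 1.72, 0.69]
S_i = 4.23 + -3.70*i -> [4.23, 0.53, -3.17, -6.87, -10.57]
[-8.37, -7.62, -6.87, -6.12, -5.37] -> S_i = -8.37 + 0.75*i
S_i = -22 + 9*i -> [-22, -13, -4, 5, 14]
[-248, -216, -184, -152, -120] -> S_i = -248 + 32*i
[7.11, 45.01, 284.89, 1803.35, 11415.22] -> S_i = 7.11*6.33^i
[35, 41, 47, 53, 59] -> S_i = 35 + 6*i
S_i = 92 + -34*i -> [92, 58, 24, -10, -44]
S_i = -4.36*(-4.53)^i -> [-4.36, 19.75, -89.47, 405.3, -1836.03]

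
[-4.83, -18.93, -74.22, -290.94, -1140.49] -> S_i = -4.83*3.92^i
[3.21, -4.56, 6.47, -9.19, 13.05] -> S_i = 3.21*(-1.42)^i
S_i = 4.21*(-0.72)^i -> [4.21, -3.03, 2.18, -1.57, 1.13]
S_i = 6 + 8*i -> [6, 14, 22, 30, 38]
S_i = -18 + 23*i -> [-18, 5, 28, 51, 74]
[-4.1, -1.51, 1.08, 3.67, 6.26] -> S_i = -4.10 + 2.59*i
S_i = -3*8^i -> [-3, -24, -192, -1536, -12288]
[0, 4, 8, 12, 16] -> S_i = 0 + 4*i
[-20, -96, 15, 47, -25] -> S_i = Random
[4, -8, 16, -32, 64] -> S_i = 4*-2^i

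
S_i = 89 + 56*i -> [89, 145, 201, 257, 313]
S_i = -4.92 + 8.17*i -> [-4.92, 3.25, 11.42, 19.59, 27.76]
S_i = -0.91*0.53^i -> [-0.91, -0.48, -0.26, -0.14, -0.07]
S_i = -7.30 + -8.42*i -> [-7.3, -15.72, -24.14, -32.56, -40.98]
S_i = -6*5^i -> [-6, -30, -150, -750, -3750]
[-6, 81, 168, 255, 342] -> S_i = -6 + 87*i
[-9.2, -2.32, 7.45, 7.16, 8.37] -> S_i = Random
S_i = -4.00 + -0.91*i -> [-4.0, -4.91, -5.82, -6.73, -7.64]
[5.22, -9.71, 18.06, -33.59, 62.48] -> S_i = 5.22*(-1.86)^i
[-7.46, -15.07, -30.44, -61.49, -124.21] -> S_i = -7.46*2.02^i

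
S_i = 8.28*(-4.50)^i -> [8.28, -37.26, 167.67, -754.52, 3395.32]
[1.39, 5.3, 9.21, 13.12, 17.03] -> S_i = 1.39 + 3.91*i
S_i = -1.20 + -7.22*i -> [-1.2, -8.42, -15.64, -22.86, -30.08]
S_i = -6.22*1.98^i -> [-6.22, -12.32, -24.38, -48.28, -95.6]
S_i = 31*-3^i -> [31, -93, 279, -837, 2511]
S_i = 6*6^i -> [6, 36, 216, 1296, 7776]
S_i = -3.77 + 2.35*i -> [-3.77, -1.42, 0.93, 3.28, 5.63]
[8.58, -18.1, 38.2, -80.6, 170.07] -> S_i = 8.58*(-2.11)^i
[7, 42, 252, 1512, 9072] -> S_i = 7*6^i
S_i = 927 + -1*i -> [927, 926, 925, 924, 923]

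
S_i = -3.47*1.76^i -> [-3.47, -6.11, -10.75, -18.92, -33.3]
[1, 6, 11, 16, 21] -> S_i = 1 + 5*i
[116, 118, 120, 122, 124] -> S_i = 116 + 2*i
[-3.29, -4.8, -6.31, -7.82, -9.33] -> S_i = -3.29 + -1.51*i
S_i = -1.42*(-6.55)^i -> [-1.42, 9.3, -60.92, 399.04, -2613.69]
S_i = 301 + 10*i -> [301, 311, 321, 331, 341]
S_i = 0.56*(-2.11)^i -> [0.56, -1.18, 2.49, -5.26, 11.1]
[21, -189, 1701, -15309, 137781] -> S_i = 21*-9^i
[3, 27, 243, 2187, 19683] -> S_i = 3*9^i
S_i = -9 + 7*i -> [-9, -2, 5, 12, 19]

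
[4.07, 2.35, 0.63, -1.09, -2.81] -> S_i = 4.07 + -1.72*i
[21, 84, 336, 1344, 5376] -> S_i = 21*4^i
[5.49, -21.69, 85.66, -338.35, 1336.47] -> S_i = 5.49*(-3.95)^i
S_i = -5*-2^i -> [-5, 10, -20, 40, -80]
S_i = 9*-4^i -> [9, -36, 144, -576, 2304]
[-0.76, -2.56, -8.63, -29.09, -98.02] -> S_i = -0.76*3.37^i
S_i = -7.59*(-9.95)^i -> [-7.59, 75.52, -751.43, 7476.72, -74393.35]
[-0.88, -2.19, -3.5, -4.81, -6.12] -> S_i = -0.88 + -1.31*i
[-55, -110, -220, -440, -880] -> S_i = -55*2^i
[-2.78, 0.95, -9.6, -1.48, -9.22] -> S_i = Random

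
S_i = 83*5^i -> [83, 415, 2075, 10375, 51875]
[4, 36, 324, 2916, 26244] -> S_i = 4*9^i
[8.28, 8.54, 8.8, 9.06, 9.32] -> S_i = 8.28 + 0.26*i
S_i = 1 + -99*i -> [1, -98, -197, -296, -395]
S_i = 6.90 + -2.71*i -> [6.9, 4.19, 1.48, -1.23, -3.94]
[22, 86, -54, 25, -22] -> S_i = Random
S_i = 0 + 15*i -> [0, 15, 30, 45, 60]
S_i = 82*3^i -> [82, 246, 738, 2214, 6642]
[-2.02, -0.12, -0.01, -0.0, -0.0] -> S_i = -2.02*0.06^i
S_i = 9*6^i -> [9, 54, 324, 1944, 11664]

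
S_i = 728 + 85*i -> [728, 813, 898, 983, 1068]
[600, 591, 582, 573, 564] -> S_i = 600 + -9*i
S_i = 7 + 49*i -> [7, 56, 105, 154, 203]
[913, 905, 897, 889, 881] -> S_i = 913 + -8*i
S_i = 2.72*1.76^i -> [2.72, 4.79, 8.43, 14.83, 26.1]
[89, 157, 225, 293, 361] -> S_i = 89 + 68*i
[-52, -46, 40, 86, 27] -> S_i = Random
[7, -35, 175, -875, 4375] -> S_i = 7*-5^i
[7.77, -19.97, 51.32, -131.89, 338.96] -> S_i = 7.77*(-2.57)^i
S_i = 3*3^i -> [3, 9, 27, 81, 243]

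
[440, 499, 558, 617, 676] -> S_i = 440 + 59*i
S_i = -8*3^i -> [-8, -24, -72, -216, -648]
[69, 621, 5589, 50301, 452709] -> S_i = 69*9^i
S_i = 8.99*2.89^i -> [8.99, 25.98, 75.09, 217.0, 627.12]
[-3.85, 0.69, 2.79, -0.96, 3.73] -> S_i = Random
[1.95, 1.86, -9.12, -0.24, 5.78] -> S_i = Random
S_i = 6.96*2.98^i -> [6.96, 20.74, 61.81, 184.19, 548.88]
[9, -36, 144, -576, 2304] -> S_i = 9*-4^i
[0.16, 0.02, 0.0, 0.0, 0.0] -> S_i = 0.16*0.12^i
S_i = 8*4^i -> [8, 32, 128, 512, 2048]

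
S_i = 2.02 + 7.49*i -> [2.02, 9.51, 17.0, 24.49, 31.98]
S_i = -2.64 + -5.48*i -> [-2.64, -8.12, -13.6, -19.08, -24.56]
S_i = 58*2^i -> [58, 116, 232, 464, 928]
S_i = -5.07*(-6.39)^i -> [-5.07, 32.4, -207.02, 1322.85, -8453.01]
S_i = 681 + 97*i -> [681, 778, 875, 972, 1069]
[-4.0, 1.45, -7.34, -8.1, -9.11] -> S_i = Random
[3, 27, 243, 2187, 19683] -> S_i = 3*9^i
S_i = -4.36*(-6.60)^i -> [-4.36, 28.78, -189.92, 1253.48, -8272.98]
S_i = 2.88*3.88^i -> [2.88, 11.17, 43.36, 168.22, 652.71]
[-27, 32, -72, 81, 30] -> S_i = Random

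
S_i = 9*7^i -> [9, 63, 441, 3087, 21609]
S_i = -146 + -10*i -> [-146, -156, -166, -176, -186]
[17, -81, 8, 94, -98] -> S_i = Random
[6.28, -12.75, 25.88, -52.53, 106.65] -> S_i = 6.28*(-2.03)^i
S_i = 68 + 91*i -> [68, 159, 250, 341, 432]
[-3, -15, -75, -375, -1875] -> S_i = -3*5^i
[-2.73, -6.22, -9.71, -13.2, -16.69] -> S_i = -2.73 + -3.49*i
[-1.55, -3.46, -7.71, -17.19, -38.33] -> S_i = -1.55*2.23^i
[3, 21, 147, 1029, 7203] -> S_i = 3*7^i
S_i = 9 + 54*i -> [9, 63, 117, 171, 225]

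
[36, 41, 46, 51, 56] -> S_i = 36 + 5*i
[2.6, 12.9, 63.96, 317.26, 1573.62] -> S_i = 2.60*4.96^i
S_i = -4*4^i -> [-4, -16, -64, -256, -1024]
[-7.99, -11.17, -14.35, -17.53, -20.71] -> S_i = -7.99 + -3.18*i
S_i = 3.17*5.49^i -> [3.17, 17.4, 95.54, 524.54, 2879.71]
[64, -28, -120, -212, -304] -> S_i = 64 + -92*i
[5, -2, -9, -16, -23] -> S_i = 5 + -7*i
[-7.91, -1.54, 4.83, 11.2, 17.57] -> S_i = -7.91 + 6.37*i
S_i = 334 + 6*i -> [334, 340, 346, 352, 358]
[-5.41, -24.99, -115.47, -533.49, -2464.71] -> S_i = -5.41*4.62^i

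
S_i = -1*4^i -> [-1, -4, -16, -64, -256]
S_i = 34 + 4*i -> [34, 38, 42, 46, 50]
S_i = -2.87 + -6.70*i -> [-2.87, -9.57, -16.27, -22.97, -29.67]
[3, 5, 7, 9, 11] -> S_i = 3 + 2*i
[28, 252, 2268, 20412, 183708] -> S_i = 28*9^i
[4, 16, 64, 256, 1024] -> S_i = 4*4^i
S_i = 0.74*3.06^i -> [0.74, 2.26, 6.93, 21.2, 64.88]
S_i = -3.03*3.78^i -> [-3.03, -11.45, -43.29, -163.65, -618.6]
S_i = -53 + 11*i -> [-53, -42, -31, -20, -9]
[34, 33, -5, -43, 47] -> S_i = Random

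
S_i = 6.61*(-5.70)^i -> [6.61, -37.68, 214.76, -1224.13, 6977.52]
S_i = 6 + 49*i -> [6, 55, 104, 153, 202]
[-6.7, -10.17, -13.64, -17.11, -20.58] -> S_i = -6.70 + -3.47*i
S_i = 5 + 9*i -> [5, 14, 23, 32, 41]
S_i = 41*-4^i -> [41, -164, 656, -2624, 10496]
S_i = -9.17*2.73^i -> [-9.17, -25.03, -68.34, -186.58, -509.35]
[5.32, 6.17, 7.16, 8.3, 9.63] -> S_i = 5.32*1.16^i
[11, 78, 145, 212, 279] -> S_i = 11 + 67*i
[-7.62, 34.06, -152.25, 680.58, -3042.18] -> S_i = -7.62*(-4.47)^i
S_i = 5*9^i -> [5, 45, 405, 3645, 32805]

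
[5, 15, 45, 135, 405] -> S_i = 5*3^i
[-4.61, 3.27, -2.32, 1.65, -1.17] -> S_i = -4.61*(-0.71)^i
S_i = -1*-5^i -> [-1, 5, -25, 125, -625]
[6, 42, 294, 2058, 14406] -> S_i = 6*7^i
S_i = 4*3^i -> [4, 12, 36, 108, 324]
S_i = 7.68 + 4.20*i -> [7.68, 11.88, 16.08, 20.28, 24.48]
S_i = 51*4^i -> [51, 204, 816, 3264, 13056]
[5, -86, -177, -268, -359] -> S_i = 5 + -91*i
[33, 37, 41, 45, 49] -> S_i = 33 + 4*i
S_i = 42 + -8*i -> [42, 34, 26, 18, 10]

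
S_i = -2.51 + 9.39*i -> [-2.51, 6.88, 16.27, 25.66, 35.05]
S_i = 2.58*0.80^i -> [2.58, 2.06, 1.65, 1.32, 1.06]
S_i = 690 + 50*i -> [690, 740, 790, 840, 890]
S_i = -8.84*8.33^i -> [-8.84, -73.64, -613.4, -5109.6, -42563.0]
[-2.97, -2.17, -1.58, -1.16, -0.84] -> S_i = -2.97*0.73^i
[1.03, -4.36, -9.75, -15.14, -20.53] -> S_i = 1.03 + -5.39*i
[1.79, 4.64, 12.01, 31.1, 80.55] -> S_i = 1.79*2.59^i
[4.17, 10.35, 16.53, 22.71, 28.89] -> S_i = 4.17 + 6.18*i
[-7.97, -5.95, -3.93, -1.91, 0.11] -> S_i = -7.97 + 2.02*i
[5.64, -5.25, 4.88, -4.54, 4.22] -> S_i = 5.64*(-0.93)^i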